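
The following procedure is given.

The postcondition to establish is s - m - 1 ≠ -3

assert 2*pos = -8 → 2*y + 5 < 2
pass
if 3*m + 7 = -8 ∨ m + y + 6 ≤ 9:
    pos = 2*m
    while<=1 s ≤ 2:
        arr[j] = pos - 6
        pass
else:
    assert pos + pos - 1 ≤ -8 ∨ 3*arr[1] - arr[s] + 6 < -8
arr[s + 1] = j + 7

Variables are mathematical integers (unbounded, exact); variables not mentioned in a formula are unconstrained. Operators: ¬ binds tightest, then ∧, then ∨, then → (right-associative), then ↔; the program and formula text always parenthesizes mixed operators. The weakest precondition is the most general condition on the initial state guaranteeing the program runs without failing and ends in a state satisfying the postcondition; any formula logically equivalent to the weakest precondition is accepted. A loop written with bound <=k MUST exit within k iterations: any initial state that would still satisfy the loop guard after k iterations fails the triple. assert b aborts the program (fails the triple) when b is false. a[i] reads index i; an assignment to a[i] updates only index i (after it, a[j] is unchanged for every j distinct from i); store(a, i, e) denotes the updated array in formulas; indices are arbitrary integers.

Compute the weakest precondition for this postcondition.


Working backward. After the program, the postcondition s - m - 1 ≠ -3 must hold; in canonical form it is s ≠ m - 2.
Before arr[s + 1] := j + 7: s ≠ m - 2
Then branch requires (s ≤ 2 → ((¬(s ≤ 2)) ∧ s ≠ m - 2)) ∧ ((¬(s ≤ 2)) → s ≠ m - 2); else branch requires (2*pos ≤ -7 ∨ 3*arr[1] < arr[s] - 14) ∧ s ≠ m - 2.
Before the if: ((3*m = -15 ∨ m + y ≤ 3) → ((s ≤ 2 → ((¬(s ≤ 2)) ∧ s ≠ m - 2)) ∧ ((¬(s ≤ 2)) → s ≠ m - 2))) ∧ ((¬(3*m = -15 ∨ m + y ≤ 3)) → ((2*pos ≤ -7 ∨ 3*arr[1] < arr[s] - 14) ∧ s ≠ m - 2))
Before skip: ((3*m = -15 ∨ m + y ≤ 3) → ((s ≤ 2 → ((¬(s ≤ 2)) ∧ s ≠ m - 2)) ∧ ((¬(s ≤ 2)) → s ≠ m - 2))) ∧ ((¬(3*m = -15 ∨ m + y ≤ 3)) → ((2*pos ≤ -7 ∨ 3*arr[1] < arr[s] - 14) ∧ s ≠ m - 2))
Before assert 2*pos = -8 → 2*y + 5 < 2: (2*pos = -8 → 2*y < -3) ∧ ((3*m = -15 ∨ m + y ≤ 3) → ((s ≤ 2 → ((¬(s ≤ 2)) ∧ s ≠ m - 2)) ∧ ((¬(s ≤ 2)) → s ≠ m - 2))) ∧ ((¬(3*m = -15 ∨ m + y ≤ 3)) → ((2*pos ≤ -7 ∨ 3*arr[1] < arr[s] - 14) ∧ s ≠ m - 2))
Answer: WP = (2*pos = -8 → 2*y < -3) ∧ ((3*m = -15 ∨ m + y ≤ 3) → ((s ≤ 2 → ((¬(s ≤ 2)) ∧ s ≠ m - 2)) ∧ ((¬(s ≤ 2)) → s ≠ m - 2))) ∧ ((¬(3*m = -15 ∨ m + y ≤ 3)) → ((2*pos ≤ -7 ∨ 3*arr[1] < arr[s] - 14) ∧ s ≠ m - 2))


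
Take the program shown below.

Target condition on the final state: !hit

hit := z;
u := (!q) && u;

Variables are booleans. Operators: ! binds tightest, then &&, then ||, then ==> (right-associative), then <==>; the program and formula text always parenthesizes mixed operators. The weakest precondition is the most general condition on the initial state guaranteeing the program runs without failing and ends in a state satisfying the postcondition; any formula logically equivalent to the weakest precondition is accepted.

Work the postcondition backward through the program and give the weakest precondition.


Working backward. After the program, !hit must hold.
Before u := (!q) && u: !hit
Before hit := z: !z
Answer: WP = !z


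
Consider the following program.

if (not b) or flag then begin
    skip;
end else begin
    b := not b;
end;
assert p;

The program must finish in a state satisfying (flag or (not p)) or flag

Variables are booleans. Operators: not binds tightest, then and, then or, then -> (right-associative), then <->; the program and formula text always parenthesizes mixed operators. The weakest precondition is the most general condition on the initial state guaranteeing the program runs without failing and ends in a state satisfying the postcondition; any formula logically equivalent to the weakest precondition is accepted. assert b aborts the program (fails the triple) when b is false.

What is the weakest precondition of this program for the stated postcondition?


Working backward. After the program, the postcondition (flag or (not p)) or flag must hold; in canonical form it is flag or (not p).
Before assert p: p and (flag or (not p))
Then branch requires p and (flag or (not p)); else branch requires p and (flag or (not p)).
Before the if: (((not b) or flag) -> (p and (flag or (not p)))) and ((not ((not b) or flag)) -> (p and (flag or (not p))))
Answer: WP = (((not b) or flag) -> (p and (flag or (not p)))) and ((not ((not b) or flag)) -> (p and (flag or (not p))))


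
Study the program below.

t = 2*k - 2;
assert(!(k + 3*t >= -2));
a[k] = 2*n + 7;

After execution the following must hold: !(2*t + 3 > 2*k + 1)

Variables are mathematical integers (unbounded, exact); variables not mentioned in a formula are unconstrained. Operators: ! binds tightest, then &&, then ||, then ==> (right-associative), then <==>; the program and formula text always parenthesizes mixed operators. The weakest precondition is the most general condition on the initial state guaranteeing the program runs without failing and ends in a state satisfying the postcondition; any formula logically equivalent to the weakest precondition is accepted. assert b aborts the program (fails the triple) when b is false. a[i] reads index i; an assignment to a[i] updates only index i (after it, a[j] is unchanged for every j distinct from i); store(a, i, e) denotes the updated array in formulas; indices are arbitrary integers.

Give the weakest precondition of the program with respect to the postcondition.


Working backward. After the program, the postcondition !(2*t + 3 > 2*k + 1) must hold; in canonical form it is !(2*t > 2*k - 2).
Before a[k] := 2*n + 7: !(2*t > 2*k - 2)
Before assert !(k + 3*t >= -2): (!(k + 3*t >= -2)) && (!(2*t > 2*k - 2))
Before t := 2*k - 2: (!(7*k >= 4)) && (!(2*k > 2))
Answer: WP = (!(7*k >= 4)) && (!(2*k > 2))


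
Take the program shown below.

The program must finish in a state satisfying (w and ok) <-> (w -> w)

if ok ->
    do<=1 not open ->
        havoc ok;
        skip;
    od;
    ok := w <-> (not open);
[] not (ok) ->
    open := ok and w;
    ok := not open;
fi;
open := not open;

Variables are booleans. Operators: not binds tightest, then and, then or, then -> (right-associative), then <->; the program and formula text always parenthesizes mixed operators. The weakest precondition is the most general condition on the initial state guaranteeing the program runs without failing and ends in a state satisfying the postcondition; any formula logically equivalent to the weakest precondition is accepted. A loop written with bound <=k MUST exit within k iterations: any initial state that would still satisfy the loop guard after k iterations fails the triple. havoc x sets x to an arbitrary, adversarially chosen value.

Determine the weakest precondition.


Working backward. After the program, the postcondition (w and ok) <-> (w -> w) must hold; in canonical form it is w and ok.
Before open := not open: w and ok
Then branch requires ((not open) -> (open and w and (w <-> (not open)))) and (open -> (w and (w <-> (not open)))); else branch requires w and (not (ok and w)).
Before the if: (ok -> (((not open) -> (open and w and (w <-> (not open)))) and (open -> (w and (w <-> (not open)))))) and ((not ok) -> (w and (not (ok and w))))
Answer: WP = (ok -> (((not open) -> (open and w and (w <-> (not open)))) and (open -> (w and (w <-> (not open)))))) and ((not ok) -> (w and (not (ok and w))))


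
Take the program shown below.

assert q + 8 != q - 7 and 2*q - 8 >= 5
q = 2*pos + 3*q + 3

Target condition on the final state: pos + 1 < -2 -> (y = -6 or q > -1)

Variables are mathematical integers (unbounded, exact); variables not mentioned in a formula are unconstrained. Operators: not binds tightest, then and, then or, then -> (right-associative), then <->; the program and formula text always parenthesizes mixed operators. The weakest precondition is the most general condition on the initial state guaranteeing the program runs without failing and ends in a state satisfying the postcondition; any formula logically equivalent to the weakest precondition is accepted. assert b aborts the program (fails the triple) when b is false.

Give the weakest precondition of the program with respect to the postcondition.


Working backward. After the program, the postcondition pos + 1 < -2 -> (y = -6 or q > -1) must hold; in canonical form it is pos < -3 -> (y = -6 or q > -1).
Before q := 2*pos + 3*q + 3: pos < -3 -> (y = -6 or 2*pos + 3*q > -4)
Before assert q + 8 != q - 7 and 2*q - 8 >= 5: 2*q >= 13 and (pos < -3 -> (y = -6 or 2*pos + 3*q > -4))
Answer: WP = 2*q >= 13 and (pos < -3 -> (y = -6 or 2*pos + 3*q > -4))


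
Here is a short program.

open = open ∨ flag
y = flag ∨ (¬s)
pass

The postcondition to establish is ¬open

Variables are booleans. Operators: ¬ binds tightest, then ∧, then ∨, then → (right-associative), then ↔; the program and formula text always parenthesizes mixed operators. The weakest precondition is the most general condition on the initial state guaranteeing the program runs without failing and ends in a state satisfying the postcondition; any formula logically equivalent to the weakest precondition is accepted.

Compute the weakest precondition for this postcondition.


Working backward. After the program, ¬open must hold.
Before skip: ¬open
Before y := flag ∨ (¬s): ¬open
Before open := open ∨ flag: ¬(open ∨ flag)
Answer: WP = ¬(open ∨ flag)


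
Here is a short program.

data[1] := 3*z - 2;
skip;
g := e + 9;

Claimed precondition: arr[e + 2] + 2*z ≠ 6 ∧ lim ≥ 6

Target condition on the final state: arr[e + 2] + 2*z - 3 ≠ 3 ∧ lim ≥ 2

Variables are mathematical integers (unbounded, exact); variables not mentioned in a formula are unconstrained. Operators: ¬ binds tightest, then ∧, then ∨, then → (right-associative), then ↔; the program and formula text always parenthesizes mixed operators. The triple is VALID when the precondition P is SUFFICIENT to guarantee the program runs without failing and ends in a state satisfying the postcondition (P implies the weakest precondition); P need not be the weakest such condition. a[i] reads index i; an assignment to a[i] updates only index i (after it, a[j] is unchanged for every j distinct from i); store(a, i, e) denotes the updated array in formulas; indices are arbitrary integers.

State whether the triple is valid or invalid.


Working backward. After the program, the postcondition arr[e + 2] + 2*z - 3 ≠ 3 ∧ lim ≥ 2 must hold; in canonical form it is arr[e + 2] + 2*z ≠ 6 ∧ lim ≥ 2.
Before g := e + 9: arr[e + 2] + 2*z ≠ 6 ∧ lim ≥ 2
Before skip: arr[e + 2] + 2*z ≠ 6 ∧ lim ≥ 2
Before data[1] := 3*z - 2: arr[e + 2] + 2*z ≠ 6 ∧ lim ≥ 2
The weakest precondition is arr[e + 2] + 2*z ≠ 6 ∧ lim ≥ 2.
Check whether arr[e + 2] + 2*z ≠ 6 ∧ lim ≥ 6 implies it.
Every state satisfying the precondition satisfies the weakest precondition: the implication holds.
Answer: valid


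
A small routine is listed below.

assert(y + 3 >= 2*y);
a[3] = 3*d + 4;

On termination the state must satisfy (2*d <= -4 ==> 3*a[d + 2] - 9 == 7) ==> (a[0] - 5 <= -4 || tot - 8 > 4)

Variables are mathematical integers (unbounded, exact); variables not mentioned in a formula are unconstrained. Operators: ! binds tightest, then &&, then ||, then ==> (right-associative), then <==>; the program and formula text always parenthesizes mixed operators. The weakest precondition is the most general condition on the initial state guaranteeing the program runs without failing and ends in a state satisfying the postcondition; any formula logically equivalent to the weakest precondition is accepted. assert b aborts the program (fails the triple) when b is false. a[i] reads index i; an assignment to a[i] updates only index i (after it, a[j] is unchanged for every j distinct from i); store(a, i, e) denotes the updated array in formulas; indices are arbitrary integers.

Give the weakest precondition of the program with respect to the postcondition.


Working backward. After the program, the postcondition (2*d <= -4 ==> 3*a[d + 2] - 9 == 7) ==> (a[0] - 5 <= -4 || tot - 8 > 4) must hold; in canonical form it is (2*d <= -4 ==> 3*a[d + 2] == 16) ==> (a[0] <= 1 || tot > 12).
Before a[3] := 3*d + 4: (2*d <= -4 ==> 3*store(a, 3, 3*d + 4)[d + 2] == 16) ==> (a[0] <= 1 || tot > 12)
Before assert y + 3 >= 2*y: y <= 3 && ((2*d <= -4 ==> 3*store(a, 3, 3*d + 4)[d + 2] == 16) ==> (a[0] <= 1 || tot > 12))
Answer: WP = y <= 3 && ((2*d <= -4 ==> 3*store(a, 3, 3*d + 4)[d + 2] == 16) ==> (a[0] <= 1 || tot > 12))


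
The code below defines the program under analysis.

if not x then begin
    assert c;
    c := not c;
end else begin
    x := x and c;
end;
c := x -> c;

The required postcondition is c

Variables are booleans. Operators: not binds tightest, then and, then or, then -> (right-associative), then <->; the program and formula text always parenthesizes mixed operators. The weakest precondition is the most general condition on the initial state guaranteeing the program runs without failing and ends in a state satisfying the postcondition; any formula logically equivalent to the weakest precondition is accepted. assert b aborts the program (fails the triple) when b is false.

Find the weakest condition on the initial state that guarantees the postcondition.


Working backward. After the program, c must hold.
Before c := x -> c: x -> c
Then branch requires c and (x -> (not c)); else branch requires (x and c) -> c.
Before the if: ((not x) -> (c and (x -> (not c)))) and (x -> ((x and c) -> c))
Answer: WP = ((not x) -> (c and (x -> (not c)))) and (x -> ((x and c) -> c))


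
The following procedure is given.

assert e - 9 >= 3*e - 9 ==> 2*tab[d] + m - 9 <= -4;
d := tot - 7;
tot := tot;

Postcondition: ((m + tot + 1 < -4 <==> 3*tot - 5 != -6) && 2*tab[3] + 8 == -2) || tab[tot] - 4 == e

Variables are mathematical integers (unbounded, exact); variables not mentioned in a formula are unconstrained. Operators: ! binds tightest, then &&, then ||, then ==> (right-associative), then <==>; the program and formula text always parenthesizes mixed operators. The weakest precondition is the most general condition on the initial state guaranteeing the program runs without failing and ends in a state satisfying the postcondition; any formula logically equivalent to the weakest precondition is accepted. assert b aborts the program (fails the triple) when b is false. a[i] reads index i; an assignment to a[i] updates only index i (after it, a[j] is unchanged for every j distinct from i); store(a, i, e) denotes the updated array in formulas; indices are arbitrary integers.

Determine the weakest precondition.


Working backward. After the program, the postcondition ((m + tot + 1 < -4 <==> 3*tot - 5 != -6) && 2*tab[3] + 8 == -2) || tab[tot] - 4 == e must hold; in canonical form it is ((m + tot < -5 <==> 3*tot != -1) && 2*tab[3] == -10) || tab[tot] == e + 4.
Before tot := tot: ((m + tot < -5 <==> 3*tot != -1) && 2*tab[3] == -10) || tab[tot] == e + 4
Before d := tot - 7: ((m + tot < -5 <==> 3*tot != -1) && 2*tab[3] == -10) || tab[tot] == e + 4
Before assert e - 9 >= 3*e - 9 ==> 2*tab[d] + m - 9 <= -4: (2*e <= 0 ==> 2*tab[d] + m <= 5) && (((m + tot < -5 <==> 3*tot != -1) && 2*tab[3] == -10) || tab[tot] == e + 4)
Answer: WP = (2*e <= 0 ==> 2*tab[d] + m <= 5) && (((m + tot < -5 <==> 3*tot != -1) && 2*tab[3] == -10) || tab[tot] == e + 4)


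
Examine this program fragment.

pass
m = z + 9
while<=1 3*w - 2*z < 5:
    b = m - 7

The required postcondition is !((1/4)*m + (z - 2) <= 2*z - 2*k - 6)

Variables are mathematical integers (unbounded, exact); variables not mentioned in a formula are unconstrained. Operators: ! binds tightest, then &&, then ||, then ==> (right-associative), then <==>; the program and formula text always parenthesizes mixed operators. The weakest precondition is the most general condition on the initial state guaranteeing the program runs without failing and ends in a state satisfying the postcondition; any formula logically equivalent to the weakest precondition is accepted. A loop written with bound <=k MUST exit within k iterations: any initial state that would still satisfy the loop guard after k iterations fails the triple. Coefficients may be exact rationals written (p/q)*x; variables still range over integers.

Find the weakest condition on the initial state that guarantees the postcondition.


Working backward. After the program, the postcondition !((1/4)*m + (z - 2) <= 2*z - 2*k - 6) must hold; in canonical form it is !(2*k + (1/4)*m <= z - 4).
Before the loop (bound <=1), unroll the exhaustion recursion (WP_0 = exit-now case; WP_j = one more guarded iteration, up to j = 1):
  WP_0: (!(3*w < 2*z + 5)) && (!(2*k + (1/4)*m <= z - 4))
  WP_1: (3*w < 2*z + 5 ==> ((!(3*w < 2*z + 5)) && (!(2*k + (1/4)*m <= z - 4)))) && ((!(3*w < 2*z + 5)) ==> (!(2*k + (1/4)*m <= z - 4)))
So before the loop: (3*w < 2*z + 5 ==> ((!(3*w < 2*z + 5)) && (!(2*k + (1/4)*m <= z - 4)))) && ((!(3*w < 2*z + 5)) ==> (!(2*k + (1/4)*m <= z - 4)))
Before m := z + 9: (3*w < 2*z + 5 ==> ((!(3*w < 2*z + 5)) && (!(2*k <= (3/4)*z - 25/4)))) && ((!(3*w < 2*z + 5)) ==> (!(2*k <= (3/4)*z - 25/4)))
Before skip: (3*w < 2*z + 5 ==> ((!(3*w < 2*z + 5)) && (!(2*k <= (3/4)*z - 25/4)))) && ((!(3*w < 2*z + 5)) ==> (!(2*k <= (3/4)*z - 25/4)))
Answer: WP = (3*w < 2*z + 5 ==> ((!(3*w < 2*z + 5)) && (!(2*k <= (3/4)*z - 25/4)))) && ((!(3*w < 2*z + 5)) ==> (!(2*k <= (3/4)*z - 25/4)))


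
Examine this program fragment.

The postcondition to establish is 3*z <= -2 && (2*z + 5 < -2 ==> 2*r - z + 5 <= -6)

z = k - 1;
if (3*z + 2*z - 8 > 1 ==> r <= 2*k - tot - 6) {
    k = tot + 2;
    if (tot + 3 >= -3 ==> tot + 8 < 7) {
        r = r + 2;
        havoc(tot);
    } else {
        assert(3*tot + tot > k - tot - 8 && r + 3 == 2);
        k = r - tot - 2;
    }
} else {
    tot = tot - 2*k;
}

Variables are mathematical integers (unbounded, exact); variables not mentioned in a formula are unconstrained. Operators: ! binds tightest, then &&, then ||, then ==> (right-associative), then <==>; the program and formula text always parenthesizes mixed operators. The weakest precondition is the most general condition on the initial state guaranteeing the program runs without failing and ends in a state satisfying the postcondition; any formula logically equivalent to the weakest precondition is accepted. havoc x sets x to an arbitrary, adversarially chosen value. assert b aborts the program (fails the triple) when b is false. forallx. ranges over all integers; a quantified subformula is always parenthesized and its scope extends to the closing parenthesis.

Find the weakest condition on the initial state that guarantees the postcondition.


Working backward. After the program, the postcondition 3*z <= -2 && (2*z + 5 < -2 ==> 2*r - z + 5 <= -6) must hold; in canonical form it is 3*z <= -2 && (2*z < -7 ==> 2*r <= z - 11).
Then branch requires ((tot >= -6 ==> tot < -1) ==> (3*z <= -2 && (2*z < -7 ==> 2*r <= z - 15))) && ((!(tot >= -6 ==> tot < -1)) ==> (4*tot > -6 && r == -1 && 3*z <= -2 && (2*z < -7 ==> 2*r <= z - 11))); else branch requires 3*z <= -2 && (2*z < -7 ==> 2*r <= z - 11).
Before the if: ((5*z > 9 ==> r + tot <= 2*k - 6) ==> (((tot >= -6 ==> tot < -1) ==> (3*z <= -2 && (2*z < -7 ==> 2*r <= z - 15))) && ((!(tot >= -6 ==> tot < -1)) ==> (4*tot > -6 && r == -1 && 3*z <= -2 && (2*z < -7 ==> 2*r <= z - 11))))) && ((!(5*z > 9 ==> r + tot <= 2*k - 6)) ==> (3*z <= -2 && (2*z < -7 ==> 2*r <= z - 11)))
Before z := k - 1: ((5*k > 14 ==> r + tot <= 2*k - 6) ==> (((tot >= -6 ==> tot < -1) ==> (3*k <= 1 && (2*k < -5 ==> 2*r <= k - 16))) && ((!(tot >= -6 ==> tot < -1)) ==> (4*tot > -6 && r == -1 && 3*k <= 1 && (2*k < -5 ==> 2*r <= k - 12))))) && ((!(5*k > 14 ==> r + tot <= 2*k - 6)) ==> (3*k <= 1 && (2*k < -5 ==> 2*r <= k - 12)))
Answer: WP = ((5*k > 14 ==> r + tot <= 2*k - 6) ==> (((tot >= -6 ==> tot < -1) ==> (3*k <= 1 && (2*k < -5 ==> 2*r <= k - 16))) && ((!(tot >= -6 ==> tot < -1)) ==> (4*tot > -6 && r == -1 && 3*k <= 1 && (2*k < -5 ==> 2*r <= k - 12))))) && ((!(5*k > 14 ==> r + tot <= 2*k - 6)) ==> (3*k <= 1 && (2*k < -5 ==> 2*r <= k - 12)))


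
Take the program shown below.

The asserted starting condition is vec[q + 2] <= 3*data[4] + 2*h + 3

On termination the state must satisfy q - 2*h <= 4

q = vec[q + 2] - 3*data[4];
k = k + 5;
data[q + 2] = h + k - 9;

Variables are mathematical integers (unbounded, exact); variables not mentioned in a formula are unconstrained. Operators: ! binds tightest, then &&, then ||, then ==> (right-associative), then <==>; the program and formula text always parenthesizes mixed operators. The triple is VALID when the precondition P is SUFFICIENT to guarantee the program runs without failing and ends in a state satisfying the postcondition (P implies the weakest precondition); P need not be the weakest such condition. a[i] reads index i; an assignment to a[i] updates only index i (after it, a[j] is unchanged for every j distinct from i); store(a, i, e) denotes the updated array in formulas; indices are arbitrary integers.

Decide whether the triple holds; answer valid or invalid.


Working backward. After the program, the postcondition q - 2*h <= 4 must hold; in canonical form it is q <= 2*h + 4.
Before data[q + 2] := h + k - 9: q <= 2*h + 4
Before k := k + 5: q <= 2*h + 4
Before q := vec[q + 2] - 3*data[4]: vec[q + 2] <= 3*data[4] + 2*h + 4
The weakest precondition is vec[q + 2] <= 3*data[4] + 2*h + 4.
Check whether vec[q + 2] <= 3*data[4] + 2*h + 3 implies it.
Every state satisfying the precondition satisfies the weakest precondition: the implication holds.
Answer: valid


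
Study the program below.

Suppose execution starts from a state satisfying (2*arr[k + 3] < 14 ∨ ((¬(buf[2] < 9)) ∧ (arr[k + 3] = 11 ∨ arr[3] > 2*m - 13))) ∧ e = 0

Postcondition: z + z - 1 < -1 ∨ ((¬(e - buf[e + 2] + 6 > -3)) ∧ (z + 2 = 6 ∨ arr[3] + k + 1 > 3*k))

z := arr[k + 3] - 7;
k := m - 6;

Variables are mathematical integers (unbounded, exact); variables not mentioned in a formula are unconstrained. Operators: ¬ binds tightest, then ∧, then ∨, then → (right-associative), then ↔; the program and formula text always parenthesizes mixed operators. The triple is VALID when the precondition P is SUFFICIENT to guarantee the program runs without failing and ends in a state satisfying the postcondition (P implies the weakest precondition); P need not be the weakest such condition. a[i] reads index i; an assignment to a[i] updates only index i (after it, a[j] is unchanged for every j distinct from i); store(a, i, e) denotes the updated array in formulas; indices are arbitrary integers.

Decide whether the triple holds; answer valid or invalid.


Working backward. After the program, the postcondition z + z - 1 < -1 ∨ ((¬(e - buf[e + 2] + 6 > -3)) ∧ (z + 2 = 6 ∨ arr[3] + k + 1 > 3*k)) must hold; in canonical form it is 2*z < 0 ∨ ((¬(e > buf[e + 2] - 9)) ∧ (z = 4 ∨ arr[3] > 2*k - 1)).
Before k := m - 6: 2*z < 0 ∨ ((¬(e > buf[e + 2] - 9)) ∧ (z = 4 ∨ arr[3] > 2*m - 13))
Before z := arr[k + 3] - 7: 2*arr[k + 3] < 14 ∨ ((¬(e > buf[e + 2] - 9)) ∧ (arr[k + 3] = 11 ∨ arr[3] > 2*m - 13))
The weakest precondition is 2*arr[k + 3] < 14 ∨ ((¬(e > buf[e + 2] - 9)) ∧ (arr[k + 3] = 11 ∨ arr[3] > 2*m - 13)).
Check whether (2*arr[k + 3] < 14 ∨ ((¬(buf[2] < 9)) ∧ (arr[k + 3] = 11 ∨ arr[3] > 2*m - 13))) ∧ e = 0 implies it.
Every state satisfying the precondition satisfies the weakest precondition: the implication holds.
Answer: valid


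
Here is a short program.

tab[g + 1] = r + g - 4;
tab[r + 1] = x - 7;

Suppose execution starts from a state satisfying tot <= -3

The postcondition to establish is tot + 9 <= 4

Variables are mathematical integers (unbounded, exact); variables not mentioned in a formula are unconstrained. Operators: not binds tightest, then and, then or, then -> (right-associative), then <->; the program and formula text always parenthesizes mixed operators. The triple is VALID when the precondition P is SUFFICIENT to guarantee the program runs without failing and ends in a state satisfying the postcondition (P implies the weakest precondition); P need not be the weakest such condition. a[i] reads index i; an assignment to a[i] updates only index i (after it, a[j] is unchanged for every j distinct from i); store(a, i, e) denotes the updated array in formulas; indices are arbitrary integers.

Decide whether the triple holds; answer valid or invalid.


Working backward. After the program, the postcondition tot + 9 <= 4 must hold; in canonical form it is tot <= -5.
Before tab[r + 1] := x - 7: tot <= -5
Before tab[g + 1] := r + g - 4: tot <= -5
The weakest precondition is tot <= -5.
Check whether tot <= -3 implies it.
Countermodel: at the initial state tot = -4, the precondition holds but the weakest precondition fails.
Answer: invalid


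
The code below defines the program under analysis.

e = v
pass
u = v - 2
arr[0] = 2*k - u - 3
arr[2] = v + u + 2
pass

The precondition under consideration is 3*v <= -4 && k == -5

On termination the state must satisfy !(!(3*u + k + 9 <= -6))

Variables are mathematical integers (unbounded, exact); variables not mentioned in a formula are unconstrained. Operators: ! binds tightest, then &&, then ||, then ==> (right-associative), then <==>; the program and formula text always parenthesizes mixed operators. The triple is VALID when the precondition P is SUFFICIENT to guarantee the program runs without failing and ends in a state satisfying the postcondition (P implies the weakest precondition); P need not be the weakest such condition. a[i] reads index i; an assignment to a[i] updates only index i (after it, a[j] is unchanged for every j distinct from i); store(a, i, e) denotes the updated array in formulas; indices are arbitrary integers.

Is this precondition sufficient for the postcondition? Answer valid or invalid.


Working backward. After the program, the postcondition !(!(3*u + k + 9 <= -6)) must hold; in canonical form it is k + 3*u <= -15.
Before skip: k + 3*u <= -15
Before arr[2] := v + u + 2: k + 3*u <= -15
Before arr[0] := 2*k - u - 3: k + 3*u <= -15
Before u := v - 2: k + 3*v <= -9
Before skip: k + 3*v <= -9
Before e := v: k + 3*v <= -9
The weakest precondition is k + 3*v <= -9.
Check whether 3*v <= -4 && k == -5 implies it.
Every state satisfying the precondition satisfies the weakest precondition: the implication holds.
Answer: valid


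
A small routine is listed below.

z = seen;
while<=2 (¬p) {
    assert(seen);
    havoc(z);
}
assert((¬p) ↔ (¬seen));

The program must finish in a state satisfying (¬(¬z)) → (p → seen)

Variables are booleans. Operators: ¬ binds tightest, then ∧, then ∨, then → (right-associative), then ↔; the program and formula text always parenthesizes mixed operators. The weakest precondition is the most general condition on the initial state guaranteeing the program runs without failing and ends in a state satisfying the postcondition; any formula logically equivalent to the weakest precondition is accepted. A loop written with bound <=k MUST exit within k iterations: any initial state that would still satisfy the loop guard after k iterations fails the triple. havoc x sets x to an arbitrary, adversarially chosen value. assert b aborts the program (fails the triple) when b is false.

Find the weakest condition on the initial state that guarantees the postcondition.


Working backward. After the program, the postcondition (¬(¬z)) → (p → seen) must hold; in canonical form it is z → (p → seen).
Before assert (¬p) ↔ (¬seen): ((¬p) ↔ (¬seen)) ∧ (z → (p → seen))
Before the loop (bound <=2), unroll the exhaustion recursion (WP_0 = exit-now case; WP_j = one more guarded iteration, up to j = 2):
  WP_0: p ∧ ((¬p) ↔ (¬seen)) ∧ (z → (p → seen))
  WP_1: ((¬p) → (seen ∧ p ∧ ((¬p) ↔ (¬seen)) ∧ (p → seen))) ∧ (p → (((¬p) ↔ (¬seen)) ∧ (z → (p → seen))))
  WP_2: ((¬p) → (seen ∧ ((¬p) → (seen ∧ p ∧ ((¬p) ↔ (¬seen)) ∧ (p → seen))) ∧ (p → (((¬p) ↔ (¬seen)) ∧ (p → seen))) ∧ (p → ((¬p) ↔ (¬seen))))) ∧ (p → (((¬p) ↔ (¬seen)) ∧ (z → (p → seen))))
So before the loop: ((¬p) → (seen ∧ ((¬p) → (seen ∧ p ∧ ((¬p) ↔ (¬seen)) ∧ (p → seen))) ∧ (p → (((¬p) ↔ (¬seen)) ∧ (p → seen))) ∧ (p → ((¬p) ↔ (¬seen))))) ∧ (p → (((¬p) ↔ (¬seen)) ∧ (z → (p → seen))))
Before z := seen: ((¬p) → (seen ∧ ((¬p) → (seen ∧ p ∧ ((¬p) ↔ (¬seen)) ∧ (p → seen))) ∧ (p → (((¬p) ↔ (¬seen)) ∧ (p → seen))) ∧ (p → ((¬p) ↔ (¬seen))))) ∧ (p → (((¬p) ↔ (¬seen)) ∧ (seen → (p → seen))))
Answer: WP = ((¬p) → (seen ∧ ((¬p) → (seen ∧ p ∧ ((¬p) ↔ (¬seen)) ∧ (p → seen))) ∧ (p → (((¬p) ↔ (¬seen)) ∧ (p → seen))) ∧ (p → ((¬p) ↔ (¬seen))))) ∧ (p → (((¬p) ↔ (¬seen)) ∧ (seen → (p → seen))))


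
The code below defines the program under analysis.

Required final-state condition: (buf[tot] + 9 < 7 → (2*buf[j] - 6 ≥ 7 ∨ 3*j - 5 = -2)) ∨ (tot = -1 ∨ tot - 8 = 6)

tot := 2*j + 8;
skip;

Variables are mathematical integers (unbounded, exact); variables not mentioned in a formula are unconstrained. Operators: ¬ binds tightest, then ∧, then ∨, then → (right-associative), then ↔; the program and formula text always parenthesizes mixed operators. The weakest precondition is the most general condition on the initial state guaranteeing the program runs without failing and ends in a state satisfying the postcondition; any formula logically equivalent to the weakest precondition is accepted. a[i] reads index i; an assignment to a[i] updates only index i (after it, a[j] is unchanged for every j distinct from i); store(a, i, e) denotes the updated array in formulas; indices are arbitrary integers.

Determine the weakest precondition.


Working backward. After the program, the postcondition (buf[tot] + 9 < 7 → (2*buf[j] - 6 ≥ 7 ∨ 3*j - 5 = -2)) ∨ (tot = -1 ∨ tot - 8 = 6) must hold; in canonical form it is (buf[tot] < -2 → (2*buf[j] ≥ 13 ∨ 3*j = 3)) ∨ tot = -1 ∨ tot = 14.
Before skip: (buf[tot] < -2 → (2*buf[j] ≥ 13 ∨ 3*j = 3)) ∨ tot = -1 ∨ tot = 14
Before tot := 2*j + 8: (buf[2*j + 8] < -2 → (2*buf[j] ≥ 13 ∨ 3*j = 3)) ∨ 2*j = -9 ∨ 2*j = 6
Answer: WP = (buf[2*j + 8] < -2 → (2*buf[j] ≥ 13 ∨ 3*j = 3)) ∨ 2*j = -9 ∨ 2*j = 6


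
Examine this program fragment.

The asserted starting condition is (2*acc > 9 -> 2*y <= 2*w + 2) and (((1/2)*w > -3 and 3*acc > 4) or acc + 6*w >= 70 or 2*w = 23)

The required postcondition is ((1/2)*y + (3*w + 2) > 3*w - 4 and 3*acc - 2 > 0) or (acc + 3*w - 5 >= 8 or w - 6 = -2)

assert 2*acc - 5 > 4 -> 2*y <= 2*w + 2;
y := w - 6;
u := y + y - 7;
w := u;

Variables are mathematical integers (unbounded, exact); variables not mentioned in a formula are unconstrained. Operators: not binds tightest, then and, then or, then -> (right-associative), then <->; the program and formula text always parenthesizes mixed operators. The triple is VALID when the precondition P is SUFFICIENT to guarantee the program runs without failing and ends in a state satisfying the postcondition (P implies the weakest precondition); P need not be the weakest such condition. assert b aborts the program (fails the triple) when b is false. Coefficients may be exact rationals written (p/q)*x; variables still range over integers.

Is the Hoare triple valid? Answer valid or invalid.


Working backward. After the program, the postcondition ((1/2)*y + (3*w + 2) > 3*w - 4 and 3*acc - 2 > 0) or (acc + 3*w - 5 >= 8 or w - 6 = -2) must hold; in canonical form it is ((1/2)*y > -6 and 3*acc > 2) or acc + 3*w >= 13 or w = 4.
Before w := u: ((1/2)*y > -6 and 3*acc > 2) or acc + 3*u >= 13 or u = 4
Before u := y + y - 7: ((1/2)*y > -6 and 3*acc > 2) or acc + 6*y >= 34 or 2*y = 11
Before y := w - 6: ((1/2)*w > -3 and 3*acc > 2) or acc + 6*w >= 70 or 2*w = 23
Before assert 2*acc - 5 > 4 -> 2*y <= 2*w + 2: (2*acc > 9 -> 2*y <= 2*w + 2) and (((1/2)*w > -3 and 3*acc > 2) or acc + 6*w >= 70 or 2*w = 23)
The weakest precondition is (2*acc > 9 -> 2*y <= 2*w + 2) and (((1/2)*w > -3 and 3*acc > 2) or acc + 6*w >= 70 or 2*w = 23).
Check whether (2*acc > 9 -> 2*y <= 2*w + 2) and (((1/2)*w > -3 and 3*acc > 4) or acc + 6*w >= 70 or 2*w = 23) implies it.
Every state satisfying the precondition satisfies the weakest precondition: the implication holds.
Answer: valid


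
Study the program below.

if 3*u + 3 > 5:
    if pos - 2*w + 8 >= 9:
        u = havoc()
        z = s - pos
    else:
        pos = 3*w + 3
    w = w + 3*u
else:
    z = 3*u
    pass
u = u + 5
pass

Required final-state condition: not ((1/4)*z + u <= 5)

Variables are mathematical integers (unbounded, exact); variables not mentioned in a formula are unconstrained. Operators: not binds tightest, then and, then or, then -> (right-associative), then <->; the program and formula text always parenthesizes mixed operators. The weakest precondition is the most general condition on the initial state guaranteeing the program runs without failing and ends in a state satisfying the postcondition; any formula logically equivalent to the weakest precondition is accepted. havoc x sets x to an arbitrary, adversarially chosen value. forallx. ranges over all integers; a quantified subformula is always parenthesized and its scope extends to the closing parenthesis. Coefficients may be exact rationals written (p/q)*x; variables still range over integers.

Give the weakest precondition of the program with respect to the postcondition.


Working backward. After the program, the postcondition not ((1/4)*z + u <= 5) must hold; in canonical form it is not (u + (1/4)*z <= 5).
Before skip: not (u + (1/4)*z <= 5)
Before u := u + 5: not (u + (1/4)*z <= 0)
Then branch requires (pos >= 2*w + 1 -> (forall u_1. (not ((1/4)*s + u_1 <= (1/4)*pos)))) and ((not (pos >= 2*w + 1)) -> (not (u + (1/4)*z <= 0))); else branch requires not ((7/4)*u <= 0).
Before the if: (3*u > 2 -> ((pos >= 2*w + 1 -> (forall u_1. (not ((1/4)*s + u_1 <= (1/4)*pos)))) and ((not (pos >= 2*w + 1)) -> (not (u + (1/4)*z <= 0))))) and ((not (3*u > 2)) -> (not ((7/4)*u <= 0)))
Answer: WP = (3*u > 2 -> ((pos >= 2*w + 1 -> (forall u_1. (not ((1/4)*s + u_1 <= (1/4)*pos)))) and ((not (pos >= 2*w + 1)) -> (not (u + (1/4)*z <= 0))))) and ((not (3*u > 2)) -> (not ((7/4)*u <= 0)))


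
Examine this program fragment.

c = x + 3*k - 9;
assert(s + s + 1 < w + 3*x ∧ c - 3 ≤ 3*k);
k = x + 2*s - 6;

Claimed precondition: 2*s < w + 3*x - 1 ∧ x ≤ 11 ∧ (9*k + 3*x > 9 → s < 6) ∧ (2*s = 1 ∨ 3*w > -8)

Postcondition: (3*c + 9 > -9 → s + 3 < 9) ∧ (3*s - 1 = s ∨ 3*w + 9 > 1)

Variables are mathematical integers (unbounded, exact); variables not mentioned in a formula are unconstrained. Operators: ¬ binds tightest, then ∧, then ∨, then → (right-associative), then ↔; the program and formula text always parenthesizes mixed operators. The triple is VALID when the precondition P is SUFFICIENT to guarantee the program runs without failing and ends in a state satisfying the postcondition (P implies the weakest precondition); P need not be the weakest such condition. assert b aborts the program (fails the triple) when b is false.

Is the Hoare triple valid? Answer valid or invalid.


Working backward. After the program, the postcondition (3*c + 9 > -9 → s + 3 < 9) ∧ (3*s - 1 = s ∨ 3*w + 9 > 1) must hold; in canonical form it is (3*c > -18 → s < 6) ∧ (2*s = 1 ∨ 3*w > -8).
Before k := x + 2*s - 6: (3*c > -18 → s < 6) ∧ (2*s = 1 ∨ 3*w > -8)
Before assert s + s + 1 < w + 3*x ∧ c - 3 ≤ 3*k: 2*s < w + 3*x - 1 ∧ c ≤ 3*k + 3 ∧ (3*c > -18 → s < 6) ∧ (2*s = 1 ∨ 3*w > -8)
Before c := x + 3*k - 9: 2*s < w + 3*x - 1 ∧ x ≤ 12 ∧ (9*k + 3*x > 9 → s < 6) ∧ (2*s = 1 ∨ 3*w > -8)
The weakest precondition is 2*s < w + 3*x - 1 ∧ x ≤ 12 ∧ (9*k + 3*x > 9 → s < 6) ∧ (2*s = 1 ∨ 3*w > -8).
Check whether 2*s < w + 3*x - 1 ∧ x ≤ 11 ∧ (9*k + 3*x > 9 → s < 6) ∧ (2*s = 1 ∨ 3*w > -8) implies it.
Every state satisfying the precondition satisfies the weakest precondition: the implication holds.
Answer: valid


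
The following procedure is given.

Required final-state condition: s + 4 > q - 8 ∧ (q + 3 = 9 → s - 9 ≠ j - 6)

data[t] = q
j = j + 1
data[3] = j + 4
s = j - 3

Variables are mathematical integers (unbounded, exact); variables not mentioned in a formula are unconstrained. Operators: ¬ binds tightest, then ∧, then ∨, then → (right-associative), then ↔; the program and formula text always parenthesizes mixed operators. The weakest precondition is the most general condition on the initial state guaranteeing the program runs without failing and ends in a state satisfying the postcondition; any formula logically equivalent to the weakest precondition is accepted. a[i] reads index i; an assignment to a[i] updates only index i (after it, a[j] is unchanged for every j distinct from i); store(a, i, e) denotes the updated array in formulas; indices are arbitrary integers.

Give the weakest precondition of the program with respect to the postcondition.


Working backward. After the program, the postcondition s + 4 > q - 8 ∧ (q + 3 = 9 → s - 9 ≠ j - 6) must hold; in canonical form it is s > q - 12 ∧ (q = 6 → s ≠ j + 3).
Before s := j - 3: j > q - 9
Before data[3] := j + 4: j > q - 9
Before j := j + 1: j > q - 10
Before data[t] := q: j > q - 10
Answer: WP = j > q - 10


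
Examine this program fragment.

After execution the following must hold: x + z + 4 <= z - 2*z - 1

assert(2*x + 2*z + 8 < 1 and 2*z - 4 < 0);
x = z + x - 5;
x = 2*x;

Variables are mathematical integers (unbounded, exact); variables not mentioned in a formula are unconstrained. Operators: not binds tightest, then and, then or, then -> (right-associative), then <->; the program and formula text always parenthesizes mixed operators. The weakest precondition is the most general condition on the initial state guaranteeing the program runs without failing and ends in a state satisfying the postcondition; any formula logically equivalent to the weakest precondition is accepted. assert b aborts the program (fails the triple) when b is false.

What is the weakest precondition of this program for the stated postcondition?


Working backward. After the program, the postcondition x + z + 4 <= z - 2*z - 1 must hold; in canonical form it is x + 2*z <= -5.
Before x := 2*x: 2*x + 2*z <= -5
Before x := z + x - 5: 2*x + 4*z <= 5
Before assert 2*x + 2*z + 8 < 1 and 2*z - 4 < 0: 2*x + 2*z < -7 and 2*z < 4 and 2*x + 4*z <= 5
Answer: WP = 2*x + 2*z < -7 and 2*z < 4 and 2*x + 4*z <= 5


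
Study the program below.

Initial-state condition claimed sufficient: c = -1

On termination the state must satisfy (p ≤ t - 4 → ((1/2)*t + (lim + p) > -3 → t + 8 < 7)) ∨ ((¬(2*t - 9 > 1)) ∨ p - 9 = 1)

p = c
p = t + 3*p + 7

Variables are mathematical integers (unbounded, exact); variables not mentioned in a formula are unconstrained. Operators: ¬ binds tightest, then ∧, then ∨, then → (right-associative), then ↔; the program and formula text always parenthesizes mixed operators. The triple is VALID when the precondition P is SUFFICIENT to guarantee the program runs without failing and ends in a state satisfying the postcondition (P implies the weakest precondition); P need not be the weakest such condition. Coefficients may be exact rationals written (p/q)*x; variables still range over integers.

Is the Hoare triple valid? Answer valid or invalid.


Working backward. After the program, the postcondition (p ≤ t - 4 → ((1/2)*t + (lim + p) > -3 → t + 8 < 7)) ∨ ((¬(2*t - 9 > 1)) ∨ p - 9 = 1) must hold; in canonical form it is (p ≤ t - 4 → (lim + p + (1/2)*t > -3 → t < -1)) ∨ (¬(2*t > 10)) ∨ p = 10.
Before p := t + 3*p + 7: (3*p ≤ -11 → (lim + 3*p + (3/2)*t > -10 → t < -1)) ∨ (¬(2*t > 10)) ∨ 3*p + t = 3
Before p := c: (3*c ≤ -11 → (3*c + lim + (3/2)*t > -10 → t < -1)) ∨ (¬(2*t > 10)) ∨ 3*c + t = 3
The weakest precondition is (3*c ≤ -11 → (3*c + lim + (3/2)*t > -10 → t < -1)) ∨ (¬(2*t > 10)) ∨ 3*c + t = 3.
Check whether c = -1 implies it.
Every state satisfying the precondition satisfies the weakest precondition: the implication holds.
Answer: valid
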